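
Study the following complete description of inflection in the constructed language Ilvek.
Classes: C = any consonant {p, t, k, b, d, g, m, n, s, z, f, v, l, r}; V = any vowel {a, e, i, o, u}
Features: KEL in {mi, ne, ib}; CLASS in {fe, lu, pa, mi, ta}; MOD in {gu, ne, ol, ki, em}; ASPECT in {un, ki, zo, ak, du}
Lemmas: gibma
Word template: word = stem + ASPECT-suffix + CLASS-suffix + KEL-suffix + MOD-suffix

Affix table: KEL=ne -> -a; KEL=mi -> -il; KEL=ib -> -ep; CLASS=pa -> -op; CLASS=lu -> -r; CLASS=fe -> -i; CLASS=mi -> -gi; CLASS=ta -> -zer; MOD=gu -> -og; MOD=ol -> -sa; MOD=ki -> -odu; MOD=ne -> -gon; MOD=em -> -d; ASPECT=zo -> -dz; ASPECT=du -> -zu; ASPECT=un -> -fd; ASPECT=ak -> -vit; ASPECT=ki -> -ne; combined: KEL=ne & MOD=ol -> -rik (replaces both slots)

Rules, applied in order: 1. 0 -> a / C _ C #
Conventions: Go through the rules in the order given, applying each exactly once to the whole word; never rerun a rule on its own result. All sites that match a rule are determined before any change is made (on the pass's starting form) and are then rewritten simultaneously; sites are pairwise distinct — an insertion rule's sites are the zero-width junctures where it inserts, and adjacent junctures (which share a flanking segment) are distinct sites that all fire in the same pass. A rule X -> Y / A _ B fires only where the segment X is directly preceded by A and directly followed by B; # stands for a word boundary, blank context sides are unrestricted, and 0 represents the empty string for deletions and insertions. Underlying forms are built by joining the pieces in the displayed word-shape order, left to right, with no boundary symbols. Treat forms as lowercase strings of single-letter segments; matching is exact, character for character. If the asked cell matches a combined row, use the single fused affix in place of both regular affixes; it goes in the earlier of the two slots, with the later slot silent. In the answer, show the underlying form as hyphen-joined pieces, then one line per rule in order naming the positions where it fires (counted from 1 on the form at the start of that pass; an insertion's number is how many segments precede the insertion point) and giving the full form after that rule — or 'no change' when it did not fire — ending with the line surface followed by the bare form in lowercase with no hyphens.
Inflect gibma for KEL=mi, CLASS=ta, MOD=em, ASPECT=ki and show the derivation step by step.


underlying: gibma-ne-zer-il-d
1. 0 -> a / C _ C #: inserts after position(s) 12: gibmanezerilad
surface: gibmanezerilad


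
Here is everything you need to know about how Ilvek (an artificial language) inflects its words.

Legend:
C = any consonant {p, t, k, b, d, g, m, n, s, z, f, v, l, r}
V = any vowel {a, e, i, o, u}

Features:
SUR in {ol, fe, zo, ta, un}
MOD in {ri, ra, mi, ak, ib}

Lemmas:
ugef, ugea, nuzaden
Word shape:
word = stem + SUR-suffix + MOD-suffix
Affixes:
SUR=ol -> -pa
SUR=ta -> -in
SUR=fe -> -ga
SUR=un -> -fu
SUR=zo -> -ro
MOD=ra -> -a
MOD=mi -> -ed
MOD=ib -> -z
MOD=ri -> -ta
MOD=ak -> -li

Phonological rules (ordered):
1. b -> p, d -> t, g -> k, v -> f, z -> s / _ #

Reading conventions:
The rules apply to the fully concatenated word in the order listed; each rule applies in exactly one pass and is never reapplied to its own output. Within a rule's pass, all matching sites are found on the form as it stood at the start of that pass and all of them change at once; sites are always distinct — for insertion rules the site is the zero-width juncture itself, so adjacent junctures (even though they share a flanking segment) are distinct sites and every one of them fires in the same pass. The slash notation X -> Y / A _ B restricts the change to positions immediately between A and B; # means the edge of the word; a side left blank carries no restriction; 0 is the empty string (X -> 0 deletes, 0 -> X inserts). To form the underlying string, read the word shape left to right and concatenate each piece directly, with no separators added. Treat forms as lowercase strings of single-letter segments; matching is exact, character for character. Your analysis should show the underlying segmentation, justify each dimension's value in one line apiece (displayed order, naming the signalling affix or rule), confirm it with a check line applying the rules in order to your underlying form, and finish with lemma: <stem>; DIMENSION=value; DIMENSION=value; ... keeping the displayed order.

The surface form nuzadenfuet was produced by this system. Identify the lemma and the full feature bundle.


underlying: nuzaden-fu-ed
SUR=un - signalled by the affix -fu
MOD=mi - signalled by the affix -ed
check: nuzadenfued -> nuzadenfuet
lemma: nuzaden; SUR=un; MOD=mi


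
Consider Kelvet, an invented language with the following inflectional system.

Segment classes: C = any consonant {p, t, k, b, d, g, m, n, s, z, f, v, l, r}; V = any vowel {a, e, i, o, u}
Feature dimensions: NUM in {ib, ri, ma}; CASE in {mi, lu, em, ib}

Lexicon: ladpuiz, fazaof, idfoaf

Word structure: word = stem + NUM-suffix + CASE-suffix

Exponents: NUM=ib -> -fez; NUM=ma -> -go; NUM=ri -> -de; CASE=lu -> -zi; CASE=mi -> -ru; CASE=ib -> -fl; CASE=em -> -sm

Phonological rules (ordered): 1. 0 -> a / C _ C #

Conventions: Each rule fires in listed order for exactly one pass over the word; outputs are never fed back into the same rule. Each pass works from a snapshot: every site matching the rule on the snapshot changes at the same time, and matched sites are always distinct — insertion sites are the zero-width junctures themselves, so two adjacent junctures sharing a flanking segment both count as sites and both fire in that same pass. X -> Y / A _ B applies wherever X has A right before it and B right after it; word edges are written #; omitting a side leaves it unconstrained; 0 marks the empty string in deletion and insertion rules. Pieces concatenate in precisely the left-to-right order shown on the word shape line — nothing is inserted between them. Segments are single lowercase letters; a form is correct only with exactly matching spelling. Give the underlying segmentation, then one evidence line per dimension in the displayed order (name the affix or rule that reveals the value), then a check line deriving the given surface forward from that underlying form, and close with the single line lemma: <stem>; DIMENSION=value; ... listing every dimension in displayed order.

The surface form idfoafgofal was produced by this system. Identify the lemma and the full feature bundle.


underlying: idfoaf-go-fl
NUM=ma - signalled by the affix -go
CASE=ib - signalled by the affix -fl
check: idfoafgofl -> idfoafgofal
lemma: idfoaf; NUM=ma; CASE=ib


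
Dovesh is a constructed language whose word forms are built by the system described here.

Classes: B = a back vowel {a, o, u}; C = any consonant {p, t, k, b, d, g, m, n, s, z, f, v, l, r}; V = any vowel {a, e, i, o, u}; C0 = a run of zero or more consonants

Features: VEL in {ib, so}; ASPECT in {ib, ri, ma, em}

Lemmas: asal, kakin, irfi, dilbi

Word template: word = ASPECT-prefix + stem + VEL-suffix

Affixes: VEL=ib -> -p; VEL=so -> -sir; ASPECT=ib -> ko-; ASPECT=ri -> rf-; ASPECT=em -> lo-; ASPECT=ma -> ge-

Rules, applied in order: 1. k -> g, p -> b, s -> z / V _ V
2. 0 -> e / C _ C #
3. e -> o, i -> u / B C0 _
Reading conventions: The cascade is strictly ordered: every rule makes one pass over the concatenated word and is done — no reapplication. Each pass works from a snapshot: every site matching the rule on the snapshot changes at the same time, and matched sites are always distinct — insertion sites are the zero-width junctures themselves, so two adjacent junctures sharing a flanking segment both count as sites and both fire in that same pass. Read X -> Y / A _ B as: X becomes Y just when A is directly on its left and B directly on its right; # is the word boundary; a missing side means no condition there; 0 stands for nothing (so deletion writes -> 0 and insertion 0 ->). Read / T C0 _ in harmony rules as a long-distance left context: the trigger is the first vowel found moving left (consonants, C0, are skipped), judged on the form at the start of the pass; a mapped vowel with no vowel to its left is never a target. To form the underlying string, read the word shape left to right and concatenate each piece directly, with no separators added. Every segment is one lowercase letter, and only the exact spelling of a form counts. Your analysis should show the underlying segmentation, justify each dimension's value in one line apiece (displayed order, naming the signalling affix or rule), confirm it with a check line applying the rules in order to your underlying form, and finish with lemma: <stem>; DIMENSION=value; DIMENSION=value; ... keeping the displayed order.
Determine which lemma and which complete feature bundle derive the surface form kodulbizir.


underlying: ko-dilbi-sir
VEL=so - signalled by the affix -sir
ASPECT=ib - signalled by the affix ko-
check: kodilbisir -> kodilbizir -> kodilbizir -> kodulbizir
lemma: dilbi; VEL=so; ASPECT=ib


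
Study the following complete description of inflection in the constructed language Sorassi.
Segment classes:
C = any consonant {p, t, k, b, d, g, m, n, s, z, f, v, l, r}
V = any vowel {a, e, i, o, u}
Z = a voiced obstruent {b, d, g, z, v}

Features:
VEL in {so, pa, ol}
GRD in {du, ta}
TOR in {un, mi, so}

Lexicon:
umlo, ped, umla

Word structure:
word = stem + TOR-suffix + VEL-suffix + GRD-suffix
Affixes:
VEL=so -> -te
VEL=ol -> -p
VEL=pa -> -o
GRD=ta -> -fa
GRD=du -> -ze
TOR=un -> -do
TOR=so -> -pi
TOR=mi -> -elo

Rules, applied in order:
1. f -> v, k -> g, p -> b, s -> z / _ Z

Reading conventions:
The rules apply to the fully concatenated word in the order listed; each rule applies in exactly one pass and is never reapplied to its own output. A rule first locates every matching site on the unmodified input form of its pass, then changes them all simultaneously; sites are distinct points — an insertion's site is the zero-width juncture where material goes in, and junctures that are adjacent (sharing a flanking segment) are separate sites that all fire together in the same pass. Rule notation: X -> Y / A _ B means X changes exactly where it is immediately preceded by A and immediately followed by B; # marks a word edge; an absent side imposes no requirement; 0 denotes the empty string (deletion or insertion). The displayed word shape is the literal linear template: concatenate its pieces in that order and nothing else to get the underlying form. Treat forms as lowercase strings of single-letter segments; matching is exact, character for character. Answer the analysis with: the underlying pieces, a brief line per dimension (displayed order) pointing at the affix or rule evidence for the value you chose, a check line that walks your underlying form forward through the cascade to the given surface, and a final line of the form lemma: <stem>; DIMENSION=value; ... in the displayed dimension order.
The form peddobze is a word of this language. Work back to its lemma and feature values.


underlying: ped-do-p-ze
VEL=ol - signalled by the affix -p
GRD=du - signalled by the affix -ze
TOR=un - signalled by the affix -do
check: peddopze -> peddobze
lemma: ped; VEL=ol; GRD=du; TOR=un


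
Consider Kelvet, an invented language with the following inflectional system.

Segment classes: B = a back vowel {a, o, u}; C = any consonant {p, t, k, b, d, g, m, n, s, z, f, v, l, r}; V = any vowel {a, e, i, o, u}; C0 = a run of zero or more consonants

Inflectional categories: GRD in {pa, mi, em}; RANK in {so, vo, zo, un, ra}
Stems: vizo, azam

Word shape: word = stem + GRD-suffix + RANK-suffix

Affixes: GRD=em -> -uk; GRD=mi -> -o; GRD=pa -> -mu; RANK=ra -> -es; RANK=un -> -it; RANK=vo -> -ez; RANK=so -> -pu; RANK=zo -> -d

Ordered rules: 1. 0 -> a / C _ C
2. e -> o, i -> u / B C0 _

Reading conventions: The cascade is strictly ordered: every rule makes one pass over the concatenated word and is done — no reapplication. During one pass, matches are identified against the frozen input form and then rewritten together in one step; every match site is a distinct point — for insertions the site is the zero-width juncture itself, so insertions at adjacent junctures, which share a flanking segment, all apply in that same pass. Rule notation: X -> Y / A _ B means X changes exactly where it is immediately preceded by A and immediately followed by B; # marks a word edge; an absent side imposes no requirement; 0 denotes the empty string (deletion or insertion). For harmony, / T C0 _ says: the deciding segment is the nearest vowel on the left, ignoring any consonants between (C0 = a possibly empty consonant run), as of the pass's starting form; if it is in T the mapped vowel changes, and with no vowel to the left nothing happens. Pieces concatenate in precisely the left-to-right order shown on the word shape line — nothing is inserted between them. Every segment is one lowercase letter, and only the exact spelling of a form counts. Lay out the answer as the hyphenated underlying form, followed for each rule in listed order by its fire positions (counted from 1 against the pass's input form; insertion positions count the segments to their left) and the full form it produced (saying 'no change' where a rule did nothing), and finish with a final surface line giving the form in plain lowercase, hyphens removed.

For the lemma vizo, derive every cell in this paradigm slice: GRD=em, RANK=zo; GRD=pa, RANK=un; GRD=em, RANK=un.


cell GRD=em, RANK=zo:
underlying: vizo-uk-d
1. 0 -> a / C _ C: inserts after position(s) 6: vizoukad
2. e -> o, i -> u / B C0 _: no change
surface: vizoukad

cell GRD=pa, RANK=un:
underlying: vizo-mu-it
1. 0 -> a / C _ C: no change
2. e -> o, i -> u / B C0 _: fires at position(s) 7: vizomuut
surface: vizomuut

cell GRD=em, RANK=un:
underlying: vizo-uk-it
1. 0 -> a / C _ C: no change
2. e -> o, i -> u / B C0 _: fires at position(s) 7: vizoukut
surface: vizoukut


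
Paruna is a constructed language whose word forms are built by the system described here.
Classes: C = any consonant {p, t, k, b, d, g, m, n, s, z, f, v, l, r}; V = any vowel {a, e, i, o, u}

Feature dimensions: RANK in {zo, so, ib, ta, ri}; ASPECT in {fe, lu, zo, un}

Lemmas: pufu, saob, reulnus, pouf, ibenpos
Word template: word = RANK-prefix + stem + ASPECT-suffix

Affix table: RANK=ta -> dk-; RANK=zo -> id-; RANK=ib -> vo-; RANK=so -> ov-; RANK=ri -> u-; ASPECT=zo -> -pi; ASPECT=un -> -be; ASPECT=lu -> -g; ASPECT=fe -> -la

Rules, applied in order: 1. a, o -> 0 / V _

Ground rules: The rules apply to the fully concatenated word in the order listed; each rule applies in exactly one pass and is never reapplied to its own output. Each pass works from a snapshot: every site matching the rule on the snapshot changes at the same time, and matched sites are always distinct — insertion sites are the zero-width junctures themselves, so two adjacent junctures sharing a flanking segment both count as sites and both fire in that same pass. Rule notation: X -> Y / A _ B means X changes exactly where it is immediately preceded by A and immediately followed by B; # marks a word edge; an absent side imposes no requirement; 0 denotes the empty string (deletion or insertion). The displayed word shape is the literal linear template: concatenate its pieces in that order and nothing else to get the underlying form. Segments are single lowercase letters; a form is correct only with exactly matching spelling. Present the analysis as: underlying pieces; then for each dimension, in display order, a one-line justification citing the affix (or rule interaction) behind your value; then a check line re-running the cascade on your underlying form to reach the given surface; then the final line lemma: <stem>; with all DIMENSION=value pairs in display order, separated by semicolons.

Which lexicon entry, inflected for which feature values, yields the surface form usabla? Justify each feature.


underlying: u-saob-la
RANK=ri - signalled by the affix u-
ASPECT=fe - signalled by the affix -la
check: usaobla -> usabla
lemma: saob; RANK=ri; ASPECT=fe


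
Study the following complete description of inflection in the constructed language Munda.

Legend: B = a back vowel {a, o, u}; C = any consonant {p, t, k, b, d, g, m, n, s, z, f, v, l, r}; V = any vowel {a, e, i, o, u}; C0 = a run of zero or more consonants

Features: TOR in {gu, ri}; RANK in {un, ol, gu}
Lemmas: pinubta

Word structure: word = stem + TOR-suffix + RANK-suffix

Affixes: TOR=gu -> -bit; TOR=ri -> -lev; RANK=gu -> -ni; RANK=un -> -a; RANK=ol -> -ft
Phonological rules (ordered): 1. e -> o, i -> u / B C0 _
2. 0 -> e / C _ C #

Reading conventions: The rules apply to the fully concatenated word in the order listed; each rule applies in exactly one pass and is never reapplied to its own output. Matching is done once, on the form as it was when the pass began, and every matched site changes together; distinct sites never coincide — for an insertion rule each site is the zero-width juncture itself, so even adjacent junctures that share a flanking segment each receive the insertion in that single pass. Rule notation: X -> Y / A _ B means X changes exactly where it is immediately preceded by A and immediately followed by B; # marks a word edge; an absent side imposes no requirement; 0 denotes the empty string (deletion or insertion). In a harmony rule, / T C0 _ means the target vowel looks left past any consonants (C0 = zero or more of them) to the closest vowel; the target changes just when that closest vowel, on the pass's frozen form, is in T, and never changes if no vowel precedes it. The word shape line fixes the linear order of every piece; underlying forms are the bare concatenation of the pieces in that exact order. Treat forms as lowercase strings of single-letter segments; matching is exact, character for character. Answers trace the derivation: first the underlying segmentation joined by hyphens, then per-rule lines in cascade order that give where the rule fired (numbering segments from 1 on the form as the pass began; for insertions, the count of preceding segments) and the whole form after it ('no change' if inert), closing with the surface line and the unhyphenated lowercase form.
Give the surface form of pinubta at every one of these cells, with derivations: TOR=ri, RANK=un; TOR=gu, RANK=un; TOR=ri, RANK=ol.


cell TOR=ri, RANK=un:
underlying: pinubta-lev-a
1. e -> o, i -> u / B C0 _: fires at position(s) 9: pinubtalova
2. 0 -> e / C _ C #: no change
surface: pinubtalova

cell TOR=gu, RANK=un:
underlying: pinubta-bit-a
1. e -> o, i -> u / B C0 _: fires at position(s) 9: pinubtabuta
2. 0 -> e / C _ C #: no change
surface: pinubtabuta

cell TOR=ri, RANK=ol:
underlying: pinubta-lev-ft
1. e -> o, i -> u / B C0 _: fires at position(s) 9: pinubtalovft
2. 0 -> e / C _ C #: inserts after position(s) 11: pinubtalovfet
surface: pinubtalovfet


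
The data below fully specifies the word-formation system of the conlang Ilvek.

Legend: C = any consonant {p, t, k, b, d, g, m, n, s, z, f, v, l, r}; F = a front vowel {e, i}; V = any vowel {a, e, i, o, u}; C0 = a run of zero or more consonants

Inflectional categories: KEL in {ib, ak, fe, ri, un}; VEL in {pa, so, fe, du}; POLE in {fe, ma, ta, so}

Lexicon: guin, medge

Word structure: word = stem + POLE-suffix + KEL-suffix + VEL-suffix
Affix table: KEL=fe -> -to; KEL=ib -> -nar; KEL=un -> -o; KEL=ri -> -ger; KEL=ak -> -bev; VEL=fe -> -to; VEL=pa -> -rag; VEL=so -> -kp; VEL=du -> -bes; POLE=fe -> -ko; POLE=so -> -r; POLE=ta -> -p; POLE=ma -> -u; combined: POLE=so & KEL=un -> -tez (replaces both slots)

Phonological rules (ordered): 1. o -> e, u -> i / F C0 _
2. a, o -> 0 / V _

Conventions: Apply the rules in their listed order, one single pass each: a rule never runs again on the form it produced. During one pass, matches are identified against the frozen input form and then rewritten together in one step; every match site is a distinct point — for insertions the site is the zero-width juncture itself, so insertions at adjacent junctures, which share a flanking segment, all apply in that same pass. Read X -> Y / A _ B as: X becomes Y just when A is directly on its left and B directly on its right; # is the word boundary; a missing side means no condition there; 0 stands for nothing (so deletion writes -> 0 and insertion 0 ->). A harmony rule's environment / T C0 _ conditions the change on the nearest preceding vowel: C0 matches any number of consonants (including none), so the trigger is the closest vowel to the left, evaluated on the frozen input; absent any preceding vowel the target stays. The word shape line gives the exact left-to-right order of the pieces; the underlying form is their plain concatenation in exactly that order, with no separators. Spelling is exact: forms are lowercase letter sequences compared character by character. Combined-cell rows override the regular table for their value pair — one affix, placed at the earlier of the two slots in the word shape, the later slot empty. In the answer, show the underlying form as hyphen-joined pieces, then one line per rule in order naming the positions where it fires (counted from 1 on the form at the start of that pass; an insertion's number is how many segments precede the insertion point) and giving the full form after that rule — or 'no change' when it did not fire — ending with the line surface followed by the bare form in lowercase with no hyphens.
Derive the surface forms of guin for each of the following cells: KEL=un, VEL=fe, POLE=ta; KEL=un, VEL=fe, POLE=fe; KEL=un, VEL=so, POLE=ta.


cell KEL=un, VEL=fe, POLE=ta:
underlying: guin-p-o-to
1. o -> e, u -> i / F C0 _: fires at position(s) 6: guinpeto
2. a, o -> 0 / V _: no change
surface: guinpeto

cell KEL=un, VEL=fe, POLE=fe:
underlying: guin-ko-o-to
1. o -> e, u -> i / F C0 _: fires at position(s) 6: guinkeoto
2. a, o -> 0 / V _: fires at position(s) 7: guinketo
surface: guinketo

cell KEL=un, VEL=so, POLE=ta:
underlying: guin-p-o-kp
1. o -> e, u -> i / F C0 _: fires at position(s) 6: guinpekp
2. a, o -> 0 / V _: no change
surface: guinpekp


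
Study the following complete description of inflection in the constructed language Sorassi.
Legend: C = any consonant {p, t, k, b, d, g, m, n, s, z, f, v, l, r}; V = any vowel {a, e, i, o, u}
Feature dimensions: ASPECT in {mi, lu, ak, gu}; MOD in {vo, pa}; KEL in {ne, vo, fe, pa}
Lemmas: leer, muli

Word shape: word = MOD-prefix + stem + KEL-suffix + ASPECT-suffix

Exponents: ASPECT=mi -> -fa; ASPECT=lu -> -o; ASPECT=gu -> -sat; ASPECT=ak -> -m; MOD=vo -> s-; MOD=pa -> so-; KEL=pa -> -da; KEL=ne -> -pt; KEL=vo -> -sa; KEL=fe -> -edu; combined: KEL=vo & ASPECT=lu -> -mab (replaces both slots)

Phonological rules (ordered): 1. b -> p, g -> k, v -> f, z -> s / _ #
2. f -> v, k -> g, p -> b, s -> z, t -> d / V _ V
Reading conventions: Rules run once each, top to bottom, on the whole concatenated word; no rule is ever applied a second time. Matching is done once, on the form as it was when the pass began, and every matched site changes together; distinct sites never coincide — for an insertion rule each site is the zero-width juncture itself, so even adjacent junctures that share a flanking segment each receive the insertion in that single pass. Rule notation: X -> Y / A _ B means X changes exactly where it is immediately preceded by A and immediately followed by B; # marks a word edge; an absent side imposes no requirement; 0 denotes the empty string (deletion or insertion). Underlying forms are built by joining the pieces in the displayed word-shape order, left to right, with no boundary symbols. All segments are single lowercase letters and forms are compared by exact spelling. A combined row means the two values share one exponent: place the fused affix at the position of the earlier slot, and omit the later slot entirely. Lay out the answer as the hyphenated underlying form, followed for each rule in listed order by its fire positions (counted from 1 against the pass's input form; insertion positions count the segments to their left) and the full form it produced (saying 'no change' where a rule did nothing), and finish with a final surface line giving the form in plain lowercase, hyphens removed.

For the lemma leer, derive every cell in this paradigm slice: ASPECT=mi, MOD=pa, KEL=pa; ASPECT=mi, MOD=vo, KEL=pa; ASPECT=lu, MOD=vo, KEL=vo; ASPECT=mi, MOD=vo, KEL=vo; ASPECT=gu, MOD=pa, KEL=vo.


cell ASPECT=mi, MOD=pa, KEL=pa:
underlying: so-leer-da-fa
1. b -> p, g -> k, v -> f, z -> s / _ #: no change
2. f -> v, k -> g, p -> b, s -> z, t -> d / V _ V: fires at position(s) 9: soleerdava
surface: soleerdava

cell ASPECT=mi, MOD=vo, KEL=pa:
underlying: s-leer-da-fa
1. b -> p, g -> k, v -> f, z -> s / _ #: no change
2. f -> v, k -> g, p -> b, s -> z, t -> d / V _ V: fires at position(s) 8: sleerdava
surface: sleerdava

cell ASPECT=lu, MOD=vo, KEL=vo:
underlying: s-leer-mab
1. b -> p, g -> k, v -> f, z -> s / _ #: fires at position(s) 8: sleermap
2. f -> v, k -> g, p -> b, s -> z, t -> d / V _ V: no change
surface: sleermap

cell ASPECT=mi, MOD=vo, KEL=vo:
underlying: s-leer-sa-fa
1. b -> p, g -> k, v -> f, z -> s / _ #: no change
2. f -> v, k -> g, p -> b, s -> z, t -> d / V _ V: fires at position(s) 8: sleersava
surface: sleersava

cell ASPECT=gu, MOD=pa, KEL=vo:
underlying: so-leer-sa-sat
1. b -> p, g -> k, v -> f, z -> s / _ #: no change
2. f -> v, k -> g, p -> b, s -> z, t -> d / V _ V: fires at position(s) 9: soleersazat
surface: soleersazat


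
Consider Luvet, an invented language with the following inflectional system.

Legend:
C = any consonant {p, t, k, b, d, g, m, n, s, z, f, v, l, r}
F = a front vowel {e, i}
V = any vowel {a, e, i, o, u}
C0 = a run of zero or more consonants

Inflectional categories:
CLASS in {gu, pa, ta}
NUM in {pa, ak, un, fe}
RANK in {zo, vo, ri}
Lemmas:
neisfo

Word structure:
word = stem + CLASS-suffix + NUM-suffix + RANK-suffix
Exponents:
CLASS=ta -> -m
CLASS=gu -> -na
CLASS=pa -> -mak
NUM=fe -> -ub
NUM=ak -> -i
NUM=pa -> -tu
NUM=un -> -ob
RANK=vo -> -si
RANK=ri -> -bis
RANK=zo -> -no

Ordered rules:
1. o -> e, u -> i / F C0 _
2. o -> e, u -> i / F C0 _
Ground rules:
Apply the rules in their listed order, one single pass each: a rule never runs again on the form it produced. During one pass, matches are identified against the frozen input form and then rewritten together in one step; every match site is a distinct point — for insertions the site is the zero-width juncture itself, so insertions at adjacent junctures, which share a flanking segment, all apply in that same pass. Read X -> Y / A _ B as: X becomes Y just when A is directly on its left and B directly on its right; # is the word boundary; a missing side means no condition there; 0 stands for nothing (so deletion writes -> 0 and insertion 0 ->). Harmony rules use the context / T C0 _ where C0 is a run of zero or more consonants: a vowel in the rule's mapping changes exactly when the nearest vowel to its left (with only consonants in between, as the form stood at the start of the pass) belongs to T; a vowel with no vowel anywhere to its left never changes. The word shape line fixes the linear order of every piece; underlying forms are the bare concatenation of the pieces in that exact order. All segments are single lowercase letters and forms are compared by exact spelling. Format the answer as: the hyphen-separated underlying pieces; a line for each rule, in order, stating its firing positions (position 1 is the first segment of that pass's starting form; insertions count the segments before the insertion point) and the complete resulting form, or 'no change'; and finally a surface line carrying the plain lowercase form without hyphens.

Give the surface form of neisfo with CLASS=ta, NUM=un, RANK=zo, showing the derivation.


underlying: neisfo-m-ob-no
1. o -> e, u -> i / F C0 _: fires at position(s) 6: neisfemobno
2. o -> e, u -> i / F C0 _: fires at position(s) 8: neisfemebno
surface: neisfemebno


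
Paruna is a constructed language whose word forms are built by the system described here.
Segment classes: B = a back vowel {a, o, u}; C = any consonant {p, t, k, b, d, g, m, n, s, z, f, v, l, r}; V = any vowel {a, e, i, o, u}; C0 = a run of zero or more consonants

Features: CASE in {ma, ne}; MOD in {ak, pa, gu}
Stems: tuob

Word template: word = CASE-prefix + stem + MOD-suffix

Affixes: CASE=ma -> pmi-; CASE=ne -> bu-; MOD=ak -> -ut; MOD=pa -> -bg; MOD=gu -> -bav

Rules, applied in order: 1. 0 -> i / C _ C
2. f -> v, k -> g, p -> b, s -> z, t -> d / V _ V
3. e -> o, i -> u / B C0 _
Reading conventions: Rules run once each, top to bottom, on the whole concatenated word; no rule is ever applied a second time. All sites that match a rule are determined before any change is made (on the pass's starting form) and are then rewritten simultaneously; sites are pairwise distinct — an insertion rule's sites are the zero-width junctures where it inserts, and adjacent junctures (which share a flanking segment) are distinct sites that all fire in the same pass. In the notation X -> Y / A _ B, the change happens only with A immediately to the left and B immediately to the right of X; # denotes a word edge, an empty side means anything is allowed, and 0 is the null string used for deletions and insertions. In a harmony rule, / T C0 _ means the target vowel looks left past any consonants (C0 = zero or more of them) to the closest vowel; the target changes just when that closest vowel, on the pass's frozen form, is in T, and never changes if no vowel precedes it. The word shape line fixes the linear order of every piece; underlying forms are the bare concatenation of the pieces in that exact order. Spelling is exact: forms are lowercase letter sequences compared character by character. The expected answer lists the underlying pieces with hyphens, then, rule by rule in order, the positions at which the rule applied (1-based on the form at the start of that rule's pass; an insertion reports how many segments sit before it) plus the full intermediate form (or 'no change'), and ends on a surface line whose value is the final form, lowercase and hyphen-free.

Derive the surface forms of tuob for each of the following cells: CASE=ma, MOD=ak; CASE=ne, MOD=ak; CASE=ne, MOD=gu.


cell CASE=ma, MOD=ak:
underlying: pmi-tuob-ut
1. 0 -> i / C _ C: inserts after position(s) 1: pimituobut
2. f -> v, k -> g, p -> b, s -> z, t -> d / V _ V: fires at position(s) 5: pimiduobut
3. e -> o, i -> u / B C0 _: no change
surface: pimiduobut

cell CASE=ne, MOD=ak:
underlying: bu-tuob-ut
1. 0 -> i / C _ C: no change
2. f -> v, k -> g, p -> b, s -> z, t -> d / V _ V: fires at position(s) 3: buduobut
3. e -> o, i -> u / B C0 _: no change
surface: buduobut

cell CASE=ne, MOD=gu:
underlying: bu-tuob-bav
1. 0 -> i / C _ C: inserts after position(s) 6: butuobibav
2. f -> v, k -> g, p -> b, s -> z, t -> d / V _ V: fires at position(s) 3: buduobibav
3. e -> o, i -> u / B C0 _: fires at position(s) 7: buduobubav
surface: buduobubav


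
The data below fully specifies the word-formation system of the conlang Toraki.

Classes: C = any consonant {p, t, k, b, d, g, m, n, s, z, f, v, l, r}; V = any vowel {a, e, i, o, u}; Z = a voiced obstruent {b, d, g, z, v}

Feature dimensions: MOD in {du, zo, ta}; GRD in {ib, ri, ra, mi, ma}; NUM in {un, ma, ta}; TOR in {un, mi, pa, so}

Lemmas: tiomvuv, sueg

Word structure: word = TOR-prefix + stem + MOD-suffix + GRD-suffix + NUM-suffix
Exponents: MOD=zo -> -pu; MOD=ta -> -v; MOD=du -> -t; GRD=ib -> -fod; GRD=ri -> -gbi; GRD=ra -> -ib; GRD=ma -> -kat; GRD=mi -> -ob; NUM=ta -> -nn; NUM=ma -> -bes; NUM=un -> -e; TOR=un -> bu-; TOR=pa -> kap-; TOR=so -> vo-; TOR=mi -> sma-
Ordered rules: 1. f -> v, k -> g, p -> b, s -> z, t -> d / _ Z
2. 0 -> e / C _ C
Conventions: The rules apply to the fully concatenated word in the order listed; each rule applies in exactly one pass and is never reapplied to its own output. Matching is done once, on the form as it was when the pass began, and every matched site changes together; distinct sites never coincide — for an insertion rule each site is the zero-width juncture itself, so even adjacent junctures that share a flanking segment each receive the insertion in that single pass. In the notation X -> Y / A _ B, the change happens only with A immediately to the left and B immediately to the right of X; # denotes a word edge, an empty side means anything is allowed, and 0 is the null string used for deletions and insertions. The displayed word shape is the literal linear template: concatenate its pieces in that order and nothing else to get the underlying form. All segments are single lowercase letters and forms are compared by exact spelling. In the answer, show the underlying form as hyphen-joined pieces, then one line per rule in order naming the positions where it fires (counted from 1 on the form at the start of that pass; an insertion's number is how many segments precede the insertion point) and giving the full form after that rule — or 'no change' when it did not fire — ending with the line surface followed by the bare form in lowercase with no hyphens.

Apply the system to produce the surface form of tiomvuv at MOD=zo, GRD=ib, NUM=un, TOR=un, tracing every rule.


underlying: bu-tiomvuv-pu-fod-e
1. f -> v, k -> g, p -> b, s -> z, t -> d / _ Z: no change
2. 0 -> e / C _ C: inserts after position(s) 6, 9: butiomevuvepufode
surface: butiomevuvepufode


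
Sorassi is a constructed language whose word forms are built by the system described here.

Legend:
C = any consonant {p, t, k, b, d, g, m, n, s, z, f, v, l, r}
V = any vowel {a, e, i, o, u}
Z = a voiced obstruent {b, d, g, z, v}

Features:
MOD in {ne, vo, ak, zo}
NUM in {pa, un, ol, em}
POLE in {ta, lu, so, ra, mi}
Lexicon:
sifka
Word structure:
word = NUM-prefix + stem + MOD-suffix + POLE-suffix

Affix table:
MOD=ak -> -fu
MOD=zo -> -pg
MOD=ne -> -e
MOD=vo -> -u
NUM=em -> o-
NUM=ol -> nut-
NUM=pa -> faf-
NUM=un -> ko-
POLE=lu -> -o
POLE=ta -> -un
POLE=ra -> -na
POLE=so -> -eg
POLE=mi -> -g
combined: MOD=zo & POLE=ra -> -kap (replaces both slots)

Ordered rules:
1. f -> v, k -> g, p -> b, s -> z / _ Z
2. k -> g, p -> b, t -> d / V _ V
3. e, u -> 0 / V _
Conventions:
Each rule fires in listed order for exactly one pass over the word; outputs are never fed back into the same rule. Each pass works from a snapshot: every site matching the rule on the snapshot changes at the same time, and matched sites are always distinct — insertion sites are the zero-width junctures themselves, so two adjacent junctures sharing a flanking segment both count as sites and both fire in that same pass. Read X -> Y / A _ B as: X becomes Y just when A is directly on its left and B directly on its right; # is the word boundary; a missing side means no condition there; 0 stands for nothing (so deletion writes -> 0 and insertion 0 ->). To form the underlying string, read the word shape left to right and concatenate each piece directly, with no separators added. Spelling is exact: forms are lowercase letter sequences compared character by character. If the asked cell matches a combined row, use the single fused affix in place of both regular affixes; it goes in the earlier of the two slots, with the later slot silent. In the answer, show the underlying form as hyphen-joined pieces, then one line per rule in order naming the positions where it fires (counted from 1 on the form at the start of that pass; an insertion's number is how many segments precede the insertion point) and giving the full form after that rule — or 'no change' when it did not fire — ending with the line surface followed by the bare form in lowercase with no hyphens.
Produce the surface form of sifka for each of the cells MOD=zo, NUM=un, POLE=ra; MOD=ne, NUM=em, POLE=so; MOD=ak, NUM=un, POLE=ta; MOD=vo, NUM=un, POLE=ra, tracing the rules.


cell MOD=zo, NUM=un, POLE=ra:
underlying: ko-sifka-kap
1. f -> v, k -> g, p -> b, s -> z / _ Z: no change
2. k -> g, p -> b, t -> d / V _ V: fires at position(s) 8: kosifkagap
3. e, u -> 0 / V _: no change
surface: kosifkagap

cell MOD=ne, NUM=em, POLE=so:
underlying: o-sifka-e-eg
1. f -> v, k -> g, p -> b, s -> z / _ Z: no change
2. k -> g, p -> b, t -> d / V _ V: no change
3. e, u -> 0 / V _: fires at position(s) 7, 8: osifkag
surface: osifkag

cell MOD=ak, NUM=un, POLE=ta:
underlying: ko-sifka-fu-un
1. f -> v, k -> g, p -> b, s -> z / _ Z: no change
2. k -> g, p -> b, t -> d / V _ V: no change
3. e, u -> 0 / V _: fires at position(s) 10: kosifkafun
surface: kosifkafun

cell MOD=vo, NUM=un, POLE=ra:
underlying: ko-sifka-u-na
1. f -> v, k -> g, p -> b, s -> z / _ Z: no change
2. k -> g, p -> b, t -> d / V _ V: no change
3. e, u -> 0 / V _: fires at position(s) 8: kosifkana
surface: kosifkana


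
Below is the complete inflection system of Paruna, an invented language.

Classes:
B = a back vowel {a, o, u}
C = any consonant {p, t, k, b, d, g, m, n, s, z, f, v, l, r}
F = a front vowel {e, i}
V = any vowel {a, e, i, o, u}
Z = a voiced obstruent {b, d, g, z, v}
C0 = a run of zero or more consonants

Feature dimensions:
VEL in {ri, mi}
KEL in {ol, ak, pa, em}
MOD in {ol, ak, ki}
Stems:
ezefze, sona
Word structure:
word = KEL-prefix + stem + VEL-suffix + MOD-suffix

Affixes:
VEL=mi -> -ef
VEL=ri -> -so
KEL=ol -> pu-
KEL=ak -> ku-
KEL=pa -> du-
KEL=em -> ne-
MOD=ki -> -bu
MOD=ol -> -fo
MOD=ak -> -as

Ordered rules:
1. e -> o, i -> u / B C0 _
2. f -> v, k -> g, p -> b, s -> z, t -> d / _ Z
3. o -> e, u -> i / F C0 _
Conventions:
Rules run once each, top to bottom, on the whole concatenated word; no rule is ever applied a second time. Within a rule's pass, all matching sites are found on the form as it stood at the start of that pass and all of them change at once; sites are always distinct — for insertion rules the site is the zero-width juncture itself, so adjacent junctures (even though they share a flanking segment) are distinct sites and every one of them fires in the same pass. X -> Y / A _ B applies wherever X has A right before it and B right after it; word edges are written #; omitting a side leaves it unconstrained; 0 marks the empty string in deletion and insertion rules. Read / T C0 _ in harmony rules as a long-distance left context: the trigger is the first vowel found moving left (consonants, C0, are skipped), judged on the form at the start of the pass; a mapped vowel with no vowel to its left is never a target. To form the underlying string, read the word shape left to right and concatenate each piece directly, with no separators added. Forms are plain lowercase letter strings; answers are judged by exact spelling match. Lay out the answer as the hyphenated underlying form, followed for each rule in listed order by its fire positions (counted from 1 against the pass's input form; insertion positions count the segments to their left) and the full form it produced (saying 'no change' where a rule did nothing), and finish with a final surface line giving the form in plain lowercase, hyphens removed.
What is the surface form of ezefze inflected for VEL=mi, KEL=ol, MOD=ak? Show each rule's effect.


underlying: pu-ezefze-ef-as
1. e -> o, i -> u / B C0 _: fires at position(s) 3: puozefzeefas
2. f -> v, k -> g, p -> b, s -> z, t -> d / _ Z: fires at position(s) 6: puozevzeefas
3. o -> e, u -> i / F C0 _: no change
surface: puozevzeefas


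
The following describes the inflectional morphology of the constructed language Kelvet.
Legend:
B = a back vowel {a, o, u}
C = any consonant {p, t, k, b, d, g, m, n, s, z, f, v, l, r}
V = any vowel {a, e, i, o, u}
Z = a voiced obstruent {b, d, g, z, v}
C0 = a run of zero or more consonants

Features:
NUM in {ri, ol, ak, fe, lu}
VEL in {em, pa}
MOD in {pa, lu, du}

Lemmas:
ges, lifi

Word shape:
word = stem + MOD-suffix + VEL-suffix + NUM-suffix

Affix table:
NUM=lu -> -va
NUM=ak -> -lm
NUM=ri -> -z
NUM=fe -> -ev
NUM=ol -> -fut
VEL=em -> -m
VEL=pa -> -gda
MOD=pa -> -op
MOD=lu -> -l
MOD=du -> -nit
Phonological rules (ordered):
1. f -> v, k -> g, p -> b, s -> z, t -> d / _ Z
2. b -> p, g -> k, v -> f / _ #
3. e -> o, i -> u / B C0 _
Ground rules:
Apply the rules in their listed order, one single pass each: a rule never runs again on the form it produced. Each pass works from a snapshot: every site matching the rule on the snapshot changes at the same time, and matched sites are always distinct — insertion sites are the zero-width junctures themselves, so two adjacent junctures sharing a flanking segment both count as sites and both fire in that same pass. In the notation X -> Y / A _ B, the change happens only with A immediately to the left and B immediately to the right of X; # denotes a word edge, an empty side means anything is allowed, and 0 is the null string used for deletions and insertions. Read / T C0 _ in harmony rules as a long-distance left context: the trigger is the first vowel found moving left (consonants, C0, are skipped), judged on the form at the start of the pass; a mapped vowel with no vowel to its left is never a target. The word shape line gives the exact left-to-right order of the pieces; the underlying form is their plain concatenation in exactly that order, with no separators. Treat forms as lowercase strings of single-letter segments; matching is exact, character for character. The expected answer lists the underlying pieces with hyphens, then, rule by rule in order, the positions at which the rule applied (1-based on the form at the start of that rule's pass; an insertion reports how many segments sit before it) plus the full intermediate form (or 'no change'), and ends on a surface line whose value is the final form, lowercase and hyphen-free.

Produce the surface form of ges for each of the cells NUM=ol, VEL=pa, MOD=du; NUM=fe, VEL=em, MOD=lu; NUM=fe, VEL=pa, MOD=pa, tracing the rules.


cell NUM=ol, VEL=pa, MOD=du:
underlying: ges-nit-gda-fut
1. f -> v, k -> g, p -> b, s -> z, t -> d / _ Z: fires at position(s) 6: gesnidgdafut
2. b -> p, g -> k, v -> f / _ #: no change
3. e -> o, i -> u / B C0 _: no change
surface: gesnidgdafut

cell NUM=fe, VEL=em, MOD=lu:
underlying: ges-l-m-ev
1. f -> v, k -> g, p -> b, s -> z, t -> d / _ Z: no change
2. b -> p, g -> k, v -> f / _ #: fires at position(s) 7: geslmef
3. e -> o, i -> u / B C0 _: no change
surface: geslmef

cell NUM=fe, VEL=pa, MOD=pa:
underlying: ges-op-gda-ev
1. f -> v, k -> g, p -> b, s -> z, t -> d / _ Z: fires at position(s) 5: gesobgdaev
2. b -> p, g -> k, v -> f / _ #: fires at position(s) 10: gesobgdaef
3. e -> o, i -> u / B C0 _: fires at position(s) 9: gesobgdaof
surface: gesobgdaof
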